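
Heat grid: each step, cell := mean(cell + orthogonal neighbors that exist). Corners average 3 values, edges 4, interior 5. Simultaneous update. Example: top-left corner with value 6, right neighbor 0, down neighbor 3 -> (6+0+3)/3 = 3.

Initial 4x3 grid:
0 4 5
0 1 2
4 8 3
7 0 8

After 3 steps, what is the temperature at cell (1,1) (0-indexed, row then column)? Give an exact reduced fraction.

Step 1: cell (1,1) = 3
Step 2: cell (1,1) = 127/50
Step 3: cell (1,1) = 3161/1000
Full grid after step 3:
  497/216 5899/2400 667/216
  9031/3600 3161/1000 5803/1800
  13421/3600 21521/6000 3749/900
  8647/2160 65059/14400 9127/2160

Answer: 3161/1000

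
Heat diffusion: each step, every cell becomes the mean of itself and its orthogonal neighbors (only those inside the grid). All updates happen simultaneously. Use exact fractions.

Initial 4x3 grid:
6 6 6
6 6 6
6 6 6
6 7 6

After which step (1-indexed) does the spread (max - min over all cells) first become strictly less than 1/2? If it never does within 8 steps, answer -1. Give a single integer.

Step 1: max=19/3, min=6, spread=1/3
  -> spread < 1/2 first at step 1
Step 2: max=1507/240, min=6, spread=67/240
Step 3: max=13397/2160, min=6, spread=437/2160
Step 4: max=5341531/864000, min=6009/1000, spread=29951/172800
Step 5: max=47871821/7776000, min=20329/3375, spread=206761/1555200
Step 6: max=19118595571/3110400000, min=32565671/5400000, spread=14430763/124416000
Step 7: max=1144851741689/186624000000, min=2609652727/432000000, spread=139854109/1492992000
Step 8: max=68607111890251/11197440000000, min=235131228977/38880000000, spread=7114543559/89579520000

Answer: 1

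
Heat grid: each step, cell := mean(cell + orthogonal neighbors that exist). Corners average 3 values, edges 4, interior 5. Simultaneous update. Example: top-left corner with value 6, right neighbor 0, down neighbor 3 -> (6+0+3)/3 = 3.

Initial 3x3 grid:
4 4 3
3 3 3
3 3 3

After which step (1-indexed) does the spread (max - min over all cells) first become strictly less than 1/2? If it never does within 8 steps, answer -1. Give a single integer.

Answer: 2

Derivation:
Step 1: max=11/3, min=3, spread=2/3
Step 2: max=125/36, min=3, spread=17/36
  -> spread < 1/2 first at step 2
Step 3: max=7327/2160, min=551/180, spread=143/432
Step 4: max=431549/129600, min=8363/2700, spread=1205/5184
Step 5: max=25627303/7776000, min=225541/72000, spread=10151/62208
Step 6: max=1525349141/466560000, min=61329209/19440000, spread=85517/746496
Step 7: max=91053190927/27993600000, min=7400153671/2332800000, spread=720431/8957952
Step 8: max=5442462194669/1679616000000, min=18568161863/5832000000, spread=6069221/107495424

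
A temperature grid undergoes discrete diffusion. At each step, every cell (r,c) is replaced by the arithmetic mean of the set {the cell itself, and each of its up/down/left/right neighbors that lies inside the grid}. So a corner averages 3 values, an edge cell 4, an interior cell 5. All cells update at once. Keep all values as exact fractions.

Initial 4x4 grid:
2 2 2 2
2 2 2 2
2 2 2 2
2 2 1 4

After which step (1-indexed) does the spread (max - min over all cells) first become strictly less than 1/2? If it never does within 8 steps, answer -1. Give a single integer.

Step 1: max=5/2, min=7/4, spread=3/4
Step 2: max=85/36, min=191/100, spread=203/450
  -> spread < 1/2 first at step 2
Step 3: max=7879/3600, min=587/300, spread=167/720
Step 4: max=70189/32400, min=10609/5400, spread=1307/6480
Step 5: max=2060887/972000, min=534419/270000, spread=684893/4860000
Step 6: max=61392223/29160000, min=429817/216000, spread=210433/1822500
Step 7: max=1825663219/874800000, min=33676/16875, spread=79899379/874800000
Step 8: max=54511462939/26244000000, min=9718476331/4860000000, spread=5079226879/65610000000

Answer: 2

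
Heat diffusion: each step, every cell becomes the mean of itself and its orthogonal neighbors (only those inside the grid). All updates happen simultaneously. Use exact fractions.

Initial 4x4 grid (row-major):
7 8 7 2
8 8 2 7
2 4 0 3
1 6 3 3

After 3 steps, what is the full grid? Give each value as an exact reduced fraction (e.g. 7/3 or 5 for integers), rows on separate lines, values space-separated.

After step 1:
  23/3 15/2 19/4 16/3
  25/4 6 24/5 7/2
  15/4 4 12/5 13/4
  3 7/2 3 3
After step 2:
  257/36 311/48 1343/240 163/36
  71/12 571/100 429/100 1013/240
  17/4 393/100 349/100 243/80
  41/12 27/8 119/40 37/12
After step 3:
  2813/432 44863/7200 37607/7200 1291/270
  10357/1800 31591/6000 1748/375 28937/7200
  2627/600 4151/1000 7089/2000 8299/2400
  265/72 4109/1200 3877/1200 2183/720

Answer: 2813/432 44863/7200 37607/7200 1291/270
10357/1800 31591/6000 1748/375 28937/7200
2627/600 4151/1000 7089/2000 8299/2400
265/72 4109/1200 3877/1200 2183/720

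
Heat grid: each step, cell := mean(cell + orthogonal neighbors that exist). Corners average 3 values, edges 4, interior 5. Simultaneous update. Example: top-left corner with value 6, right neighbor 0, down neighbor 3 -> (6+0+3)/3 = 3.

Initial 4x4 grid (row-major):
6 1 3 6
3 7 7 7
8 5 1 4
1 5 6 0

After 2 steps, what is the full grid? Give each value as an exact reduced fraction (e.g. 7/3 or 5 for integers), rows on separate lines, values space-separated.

After step 1:
  10/3 17/4 17/4 16/3
  6 23/5 5 6
  17/4 26/5 23/5 3
  14/3 17/4 3 10/3
After step 2:
  163/36 493/120 113/24 187/36
  1091/240 501/100 489/100 29/6
  1207/240 229/50 104/25 127/30
  79/18 1027/240 911/240 28/9

Answer: 163/36 493/120 113/24 187/36
1091/240 501/100 489/100 29/6
1207/240 229/50 104/25 127/30
79/18 1027/240 911/240 28/9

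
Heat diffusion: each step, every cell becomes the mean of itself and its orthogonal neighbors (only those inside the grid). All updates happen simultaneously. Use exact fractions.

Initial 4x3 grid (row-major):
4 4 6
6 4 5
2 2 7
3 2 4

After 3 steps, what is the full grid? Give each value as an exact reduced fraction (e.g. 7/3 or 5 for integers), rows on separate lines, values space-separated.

Answer: 9367/2160 32941/7200 1727/360
28771/7200 25633/6000 2783/600
24611/7200 5647/1500 15043/3600
1661/540 48467/14400 8279/2160

Derivation:
After step 1:
  14/3 9/2 5
  4 21/5 11/2
  13/4 17/5 9/2
  7/3 11/4 13/3
After step 2:
  79/18 551/120 5
  967/240 108/25 24/5
  779/240 181/50 133/30
  25/9 769/240 139/36
After step 3:
  9367/2160 32941/7200 1727/360
  28771/7200 25633/6000 2783/600
  24611/7200 5647/1500 15043/3600
  1661/540 48467/14400 8279/2160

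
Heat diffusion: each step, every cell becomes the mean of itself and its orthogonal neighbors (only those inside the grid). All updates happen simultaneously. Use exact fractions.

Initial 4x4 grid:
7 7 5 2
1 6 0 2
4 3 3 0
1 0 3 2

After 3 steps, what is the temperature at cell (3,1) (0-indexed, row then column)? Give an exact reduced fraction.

Step 1: cell (3,1) = 7/4
Step 2: cell (3,1) = 517/240
Step 3: cell (3,1) = 14989/7200
Full grid after step 3:
  181/40 3577/800 2721/800 349/120
  9631/2400 3499/1000 3061/1000 5323/2400
  19909/7200 8423/3000 1297/600 14377/7200
  2501/1080 14989/7200 14677/7200 1859/1080

Answer: 14989/7200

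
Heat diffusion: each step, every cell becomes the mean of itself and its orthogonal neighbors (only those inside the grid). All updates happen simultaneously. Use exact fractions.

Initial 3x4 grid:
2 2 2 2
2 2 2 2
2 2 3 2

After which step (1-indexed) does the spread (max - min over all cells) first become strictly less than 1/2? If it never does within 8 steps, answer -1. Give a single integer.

Answer: 1

Derivation:
Step 1: max=7/3, min=2, spread=1/3
  -> spread < 1/2 first at step 1
Step 2: max=271/120, min=2, spread=31/120
Step 3: max=2371/1080, min=2, spread=211/1080
Step 4: max=232897/108000, min=3647/1800, spread=14077/108000
Step 5: max=2084407/972000, min=219683/108000, spread=5363/48600
Step 6: max=62060809/29160000, min=122869/60000, spread=93859/1166400
Step 7: max=3709474481/1749600000, min=199736467/97200000, spread=4568723/69984000
Step 8: max=221732435629/104976000000, min=6013618889/2916000000, spread=8387449/167961600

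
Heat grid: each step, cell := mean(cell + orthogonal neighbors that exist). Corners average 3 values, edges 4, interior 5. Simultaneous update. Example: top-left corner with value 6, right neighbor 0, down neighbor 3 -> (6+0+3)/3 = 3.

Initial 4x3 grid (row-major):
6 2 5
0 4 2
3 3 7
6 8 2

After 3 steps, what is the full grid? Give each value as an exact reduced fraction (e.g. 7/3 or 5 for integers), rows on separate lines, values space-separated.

After step 1:
  8/3 17/4 3
  13/4 11/5 9/2
  3 5 7/2
  17/3 19/4 17/3
After step 2:
  61/18 727/240 47/12
  667/240 96/25 33/10
  203/48 369/100 14/3
  161/36 253/48 167/36
After step 3:
  3311/1080 51029/14400 2459/720
  25627/7200 9983/3000 4717/1200
  27307/7200 6509/1500 7333/1800
  503/108 65059/14400 2099/432

Answer: 3311/1080 51029/14400 2459/720
25627/7200 9983/3000 4717/1200
27307/7200 6509/1500 7333/1800
503/108 65059/14400 2099/432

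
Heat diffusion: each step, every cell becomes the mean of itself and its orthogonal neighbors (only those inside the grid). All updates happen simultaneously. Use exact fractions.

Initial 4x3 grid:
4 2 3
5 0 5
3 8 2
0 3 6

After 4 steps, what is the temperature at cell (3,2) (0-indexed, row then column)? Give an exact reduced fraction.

Answer: 499769/129600

Derivation:
Step 1: cell (3,2) = 11/3
Step 2: cell (3,2) = 79/18
Step 3: cell (3,2) = 1019/270
Step 4: cell (3,2) = 499769/129600
Full grid after step 4:
  409499/129600 946417/288000 411649/129600
  184021/54000 394513/120000 761459/216000
  10057/3000 1322039/360000 780979/216000
  16997/4800 3078331/864000 499769/129600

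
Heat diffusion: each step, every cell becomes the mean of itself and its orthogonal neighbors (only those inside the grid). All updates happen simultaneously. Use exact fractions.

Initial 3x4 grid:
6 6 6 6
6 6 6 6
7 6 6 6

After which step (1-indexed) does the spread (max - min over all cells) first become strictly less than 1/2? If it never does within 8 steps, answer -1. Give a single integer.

Answer: 1

Derivation:
Step 1: max=19/3, min=6, spread=1/3
  -> spread < 1/2 first at step 1
Step 2: max=113/18, min=6, spread=5/18
Step 3: max=1337/216, min=6, spread=41/216
Step 4: max=159737/25920, min=6, spread=4217/25920
Step 5: max=9540349/1555200, min=43279/7200, spread=38417/311040
Step 6: max=571072211/93312000, min=866597/144000, spread=1903471/18662400
Step 7: max=34193309089/5598720000, min=26035759/4320000, spread=18038617/223948800
Step 8: max=2048807382851/335923200000, min=2345726759/388800000, spread=883978523/13436928000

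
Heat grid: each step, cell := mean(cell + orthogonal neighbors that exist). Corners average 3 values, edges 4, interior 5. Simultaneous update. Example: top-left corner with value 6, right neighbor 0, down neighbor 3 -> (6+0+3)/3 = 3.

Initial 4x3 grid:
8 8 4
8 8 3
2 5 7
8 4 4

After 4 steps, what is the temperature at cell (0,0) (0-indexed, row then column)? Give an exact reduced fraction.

Answer: 141187/21600

Derivation:
Step 1: cell (0,0) = 8
Step 2: cell (0,0) = 43/6
Step 3: cell (0,0) = 4903/720
Step 4: cell (0,0) = 141187/21600
Full grid after step 4:
  141187/21600 18931/3000 129587/21600
  449159/72000 89773/15000 411659/72000
  1231357/216000 1991177/360000 384619/72000
  698177/129600 4523023/864000 222859/43200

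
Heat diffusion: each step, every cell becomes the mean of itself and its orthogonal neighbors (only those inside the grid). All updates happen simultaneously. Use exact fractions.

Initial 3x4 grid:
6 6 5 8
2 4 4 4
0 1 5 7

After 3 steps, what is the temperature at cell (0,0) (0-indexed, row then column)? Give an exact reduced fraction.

Answer: 544/135

Derivation:
Step 1: cell (0,0) = 14/3
Step 2: cell (0,0) = 155/36
Step 3: cell (0,0) = 544/135
Full grid after step 3:
  544/135 4061/900 18419/3600 11719/2160
  11879/3600 22789/6000 4619/1000 24997/4800
  1913/720 2557/800 30113/7200 5227/1080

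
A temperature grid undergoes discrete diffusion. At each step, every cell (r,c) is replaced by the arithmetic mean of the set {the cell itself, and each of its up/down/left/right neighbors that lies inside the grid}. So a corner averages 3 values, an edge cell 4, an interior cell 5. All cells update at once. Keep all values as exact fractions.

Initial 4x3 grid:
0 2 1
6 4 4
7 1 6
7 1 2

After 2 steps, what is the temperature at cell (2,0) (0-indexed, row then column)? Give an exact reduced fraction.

Answer: 183/40

Derivation:
Step 1: cell (2,0) = 21/4
Step 2: cell (2,0) = 183/40
Full grid after step 2:
  26/9 203/80 47/18
  467/120 339/100 191/60
  183/40 369/100 69/20
  13/3 291/80 3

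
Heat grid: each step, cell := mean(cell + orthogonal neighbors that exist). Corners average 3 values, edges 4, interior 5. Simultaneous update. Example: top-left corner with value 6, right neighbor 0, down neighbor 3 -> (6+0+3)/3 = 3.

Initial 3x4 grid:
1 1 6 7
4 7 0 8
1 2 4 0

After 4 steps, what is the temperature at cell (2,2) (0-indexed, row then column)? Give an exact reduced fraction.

Answer: 127541/36000

Derivation:
Step 1: cell (2,2) = 3/2
Step 2: cell (2,2) = 7/2
Step 3: cell (2,2) = 233/75
Step 4: cell (2,2) = 127541/36000
Full grid after step 4:
  137687/43200 242717/72000 98819/24000 61559/14400
  2523239/864000 1219591/360000 435947/120000 1205123/288000
  387511/129600 324763/108000 127541/36000 157927/43200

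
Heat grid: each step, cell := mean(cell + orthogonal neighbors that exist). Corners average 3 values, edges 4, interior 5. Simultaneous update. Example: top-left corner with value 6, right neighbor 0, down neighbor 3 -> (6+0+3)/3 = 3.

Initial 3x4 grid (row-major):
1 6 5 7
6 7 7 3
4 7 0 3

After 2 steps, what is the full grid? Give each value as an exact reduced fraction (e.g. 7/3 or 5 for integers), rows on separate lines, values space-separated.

After step 1:
  13/3 19/4 25/4 5
  9/2 33/5 22/5 5
  17/3 9/2 17/4 2
After step 2:
  163/36 329/60 51/10 65/12
  211/40 99/20 53/10 41/10
  44/9 1261/240 303/80 15/4

Answer: 163/36 329/60 51/10 65/12
211/40 99/20 53/10 41/10
44/9 1261/240 303/80 15/4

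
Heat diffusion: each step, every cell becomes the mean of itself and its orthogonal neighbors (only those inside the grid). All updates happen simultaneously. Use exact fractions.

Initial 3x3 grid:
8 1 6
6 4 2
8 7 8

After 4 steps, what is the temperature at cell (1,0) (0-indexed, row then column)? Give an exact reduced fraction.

Step 1: cell (1,0) = 13/2
Step 2: cell (1,0) = 45/8
Step 3: cell (1,0) = 2783/480
Step 4: cell (1,0) = 158741/28800
Full grid after step 4:
  45181/8640 277507/57600 40511/8640
  158741/28800 95863/18000 212849/43200
  51341/8640 971321/172800 140653/25920

Answer: 158741/28800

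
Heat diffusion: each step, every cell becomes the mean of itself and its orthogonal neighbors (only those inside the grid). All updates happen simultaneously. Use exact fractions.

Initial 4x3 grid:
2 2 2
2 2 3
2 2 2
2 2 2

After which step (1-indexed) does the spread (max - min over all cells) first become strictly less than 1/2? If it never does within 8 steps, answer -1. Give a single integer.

Answer: 1

Derivation:
Step 1: max=7/3, min=2, spread=1/3
  -> spread < 1/2 first at step 1
Step 2: max=271/120, min=2, spread=31/120
Step 3: max=2371/1080, min=2, spread=211/1080
Step 4: max=232897/108000, min=3647/1800, spread=14077/108000
Step 5: max=2084407/972000, min=219683/108000, spread=5363/48600
Step 6: max=62060809/29160000, min=122869/60000, spread=93859/1166400
Step 7: max=3709474481/1749600000, min=199736467/97200000, spread=4568723/69984000
Step 8: max=221732435629/104976000000, min=6013618889/2916000000, spread=8387449/167961600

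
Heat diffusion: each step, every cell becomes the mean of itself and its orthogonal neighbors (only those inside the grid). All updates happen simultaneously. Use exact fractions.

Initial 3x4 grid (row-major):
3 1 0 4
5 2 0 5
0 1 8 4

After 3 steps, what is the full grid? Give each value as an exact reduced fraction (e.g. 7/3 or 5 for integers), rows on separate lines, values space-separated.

After step 1:
  3 3/2 5/4 3
  5/2 9/5 3 13/4
  2 11/4 13/4 17/3
After step 2:
  7/3 151/80 35/16 5/2
  93/40 231/100 251/100 179/48
  29/12 49/20 11/3 73/18
After step 3:
  1571/720 5231/2400 1817/800 101/36
  1877/800 4593/2000 4321/1500 46061/14400
  863/360 3253/1200 5707/1800 1649/432

Answer: 1571/720 5231/2400 1817/800 101/36
1877/800 4593/2000 4321/1500 46061/14400
863/360 3253/1200 5707/1800 1649/432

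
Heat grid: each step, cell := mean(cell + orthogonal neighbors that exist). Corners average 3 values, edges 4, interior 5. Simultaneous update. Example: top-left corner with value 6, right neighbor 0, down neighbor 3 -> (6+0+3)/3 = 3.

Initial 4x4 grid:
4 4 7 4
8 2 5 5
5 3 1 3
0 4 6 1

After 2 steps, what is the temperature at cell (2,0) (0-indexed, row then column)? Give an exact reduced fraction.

Answer: 59/16

Derivation:
Step 1: cell (2,0) = 4
Step 2: cell (2,0) = 59/16
Full grid after step 2:
  43/9 1139/240 223/48 175/36
  1109/240 102/25 17/4 193/48
  59/16 73/20 161/50 821/240
  41/12 49/16 791/240 53/18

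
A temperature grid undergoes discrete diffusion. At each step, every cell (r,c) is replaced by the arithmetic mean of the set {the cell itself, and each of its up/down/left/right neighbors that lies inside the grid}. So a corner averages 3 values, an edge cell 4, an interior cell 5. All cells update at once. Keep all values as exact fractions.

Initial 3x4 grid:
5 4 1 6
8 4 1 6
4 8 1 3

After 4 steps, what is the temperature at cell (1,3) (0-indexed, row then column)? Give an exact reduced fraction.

Step 1: cell (1,3) = 4
Step 2: cell (1,3) = 107/30
Step 3: cell (1,3) = 6499/1800
Step 4: cell (1,3) = 384941/108000
Full grid after step 4:
  606887/129600 466871/108000 406501/108000 59009/16200
  4247363/864000 1557157/360000 86627/22500 384941/108000
  634187/129600 485621/108000 413251/108000 117793/32400

Answer: 384941/108000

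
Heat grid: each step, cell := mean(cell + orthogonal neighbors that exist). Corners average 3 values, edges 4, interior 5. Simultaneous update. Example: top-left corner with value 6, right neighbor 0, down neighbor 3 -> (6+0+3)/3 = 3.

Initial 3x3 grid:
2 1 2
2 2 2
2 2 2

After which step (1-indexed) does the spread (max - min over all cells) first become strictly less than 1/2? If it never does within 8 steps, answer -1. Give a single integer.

Step 1: max=2, min=5/3, spread=1/3
  -> spread < 1/2 first at step 1
Step 2: max=2, min=413/240, spread=67/240
Step 3: max=393/200, min=3883/2160, spread=1807/10800
Step 4: max=10439/5400, min=1570037/864000, spread=33401/288000
Step 5: max=1036609/540000, min=14322067/7776000, spread=3025513/38880000
Step 6: max=54844051/28800000, min=5755873133/3110400000, spread=53531/995328
Step 7: max=14760883949/7776000000, min=347215074151/186624000000, spread=450953/11943936
Step 8: max=1765231389481/933120000000, min=20885976439397/11197440000000, spread=3799043/143327232

Answer: 1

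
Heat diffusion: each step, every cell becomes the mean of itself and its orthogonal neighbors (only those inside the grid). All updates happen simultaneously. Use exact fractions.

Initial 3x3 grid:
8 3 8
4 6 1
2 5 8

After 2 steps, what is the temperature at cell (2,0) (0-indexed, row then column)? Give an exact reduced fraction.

Answer: 167/36

Derivation:
Step 1: cell (2,0) = 11/3
Step 2: cell (2,0) = 167/36
Full grid after step 2:
  65/12 381/80 16/3
  131/30 521/100 1093/240
  167/36 1043/240 47/9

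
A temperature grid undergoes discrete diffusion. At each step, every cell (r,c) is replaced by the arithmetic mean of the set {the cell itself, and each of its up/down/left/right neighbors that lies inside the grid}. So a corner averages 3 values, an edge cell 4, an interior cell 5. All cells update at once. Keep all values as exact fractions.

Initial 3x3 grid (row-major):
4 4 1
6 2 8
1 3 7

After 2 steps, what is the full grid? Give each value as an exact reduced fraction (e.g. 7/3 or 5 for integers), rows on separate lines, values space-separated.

Answer: 32/9 327/80 139/36
317/80 367/100 583/120
59/18 1031/240 55/12

Derivation:
After step 1:
  14/3 11/4 13/3
  13/4 23/5 9/2
  10/3 13/4 6
After step 2:
  32/9 327/80 139/36
  317/80 367/100 583/120
  59/18 1031/240 55/12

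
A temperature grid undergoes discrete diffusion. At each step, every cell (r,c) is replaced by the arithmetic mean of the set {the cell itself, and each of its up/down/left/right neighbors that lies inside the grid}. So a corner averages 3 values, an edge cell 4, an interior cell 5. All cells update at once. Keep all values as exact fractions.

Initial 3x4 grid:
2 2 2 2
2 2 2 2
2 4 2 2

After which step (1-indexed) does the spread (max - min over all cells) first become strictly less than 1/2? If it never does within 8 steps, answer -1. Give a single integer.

Step 1: max=8/3, min=2, spread=2/3
Step 2: max=151/60, min=2, spread=31/60
Step 3: max=1291/540, min=2, spread=211/540
  -> spread < 1/2 first at step 3
Step 4: max=124897/54000, min=1847/900, spread=14077/54000
Step 5: max=1112407/486000, min=111683/54000, spread=5363/24300
Step 6: max=32900809/14580000, min=62869/30000, spread=93859/583200
Step 7: max=1959874481/874800000, min=102536467/48600000, spread=4568723/34992000
Step 8: max=116756435629/52488000000, min=3097618889/1458000000, spread=8387449/83980800

Answer: 3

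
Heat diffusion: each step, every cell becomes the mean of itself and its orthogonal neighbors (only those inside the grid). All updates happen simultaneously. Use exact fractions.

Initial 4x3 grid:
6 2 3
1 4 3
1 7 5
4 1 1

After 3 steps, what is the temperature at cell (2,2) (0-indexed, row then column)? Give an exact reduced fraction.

Answer: 977/288

Derivation:
Step 1: cell (2,2) = 4
Step 2: cell (2,2) = 821/240
Step 3: cell (2,2) = 977/288
Full grid after step 3:
  577/180 9607/2880 3617/1080
  103/32 4037/1200 991/288
  299/96 3883/1200 977/288
  1031/360 8873/2880 847/270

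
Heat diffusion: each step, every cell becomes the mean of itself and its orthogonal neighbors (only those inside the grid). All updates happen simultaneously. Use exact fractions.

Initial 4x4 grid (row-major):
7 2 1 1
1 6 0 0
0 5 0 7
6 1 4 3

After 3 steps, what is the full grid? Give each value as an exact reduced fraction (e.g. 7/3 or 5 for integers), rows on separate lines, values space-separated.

Answer: 3439/1080 9883/3600 7067/3600 1667/1080
5579/1800 8353/3000 1273/600 452/225
5471/1800 1643/600 8411/3000 227/90
3097/1080 11107/3600 2071/720 3461/1080

Derivation:
After step 1:
  10/3 4 1 2/3
  7/2 14/5 7/5 2
  3 12/5 16/5 5/2
  7/3 4 2 14/3
After step 2:
  65/18 167/60 53/30 11/9
  379/120 141/50 52/25 197/120
  337/120 77/25 23/10 371/120
  28/9 161/60 52/15 55/18
After step 3:
  3439/1080 9883/3600 7067/3600 1667/1080
  5579/1800 8353/3000 1273/600 452/225
  5471/1800 1643/600 8411/3000 227/90
  3097/1080 11107/3600 2071/720 3461/1080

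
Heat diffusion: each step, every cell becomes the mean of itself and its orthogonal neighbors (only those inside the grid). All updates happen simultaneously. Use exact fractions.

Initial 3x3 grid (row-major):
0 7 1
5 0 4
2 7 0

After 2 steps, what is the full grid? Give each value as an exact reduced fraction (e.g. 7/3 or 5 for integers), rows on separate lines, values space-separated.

Answer: 31/12 73/20 29/12
901/240 237/100 811/240
26/9 911/240 43/18

Derivation:
After step 1:
  4 2 4
  7/4 23/5 5/4
  14/3 9/4 11/3
After step 2:
  31/12 73/20 29/12
  901/240 237/100 811/240
  26/9 911/240 43/18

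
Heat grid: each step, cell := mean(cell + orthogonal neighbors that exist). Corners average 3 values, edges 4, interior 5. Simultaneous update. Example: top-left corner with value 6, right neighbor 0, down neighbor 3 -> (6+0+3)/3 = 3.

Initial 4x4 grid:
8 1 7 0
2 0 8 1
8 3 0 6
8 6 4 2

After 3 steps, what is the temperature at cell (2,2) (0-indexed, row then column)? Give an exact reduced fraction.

Answer: 7457/2000

Derivation:
Step 1: cell (2,2) = 21/5
Step 2: cell (2,2) = 321/100
Step 3: cell (2,2) = 7457/2000
Full grid after step 3:
  8443/2160 13247/3600 12731/3600 1783/540
  30259/7200 913/240 1261/375 12221/3600
  34739/7200 6251/1500 7457/2000 1281/400
  1423/270 34169/7200 9091/2400 2579/720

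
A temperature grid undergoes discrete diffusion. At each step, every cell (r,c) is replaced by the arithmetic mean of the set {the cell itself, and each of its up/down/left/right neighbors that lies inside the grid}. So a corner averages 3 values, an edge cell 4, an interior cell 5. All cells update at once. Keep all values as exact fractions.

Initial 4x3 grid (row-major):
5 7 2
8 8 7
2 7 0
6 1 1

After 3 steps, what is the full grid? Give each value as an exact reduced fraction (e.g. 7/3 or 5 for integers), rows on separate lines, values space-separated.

After step 1:
  20/3 11/2 16/3
  23/4 37/5 17/4
  23/4 18/5 15/4
  3 15/4 2/3
After step 2:
  215/36 249/40 181/36
  767/120 53/10 311/60
  181/40 97/20 46/15
  25/6 661/240 49/18
After step 3:
  1673/270 901/160 5917/1080
  1997/360 559/100 209/45
  299/60 4919/1200 178/45
  2747/720 2087/576 6151/2160

Answer: 1673/270 901/160 5917/1080
1997/360 559/100 209/45
299/60 4919/1200 178/45
2747/720 2087/576 6151/2160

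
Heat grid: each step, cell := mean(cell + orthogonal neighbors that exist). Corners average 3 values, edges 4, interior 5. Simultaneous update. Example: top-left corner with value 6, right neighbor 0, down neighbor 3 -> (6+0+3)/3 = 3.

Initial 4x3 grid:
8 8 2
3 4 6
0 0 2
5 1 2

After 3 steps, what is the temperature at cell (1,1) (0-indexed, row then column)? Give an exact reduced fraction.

Step 1: cell (1,1) = 21/5
Step 2: cell (1,1) = 367/100
Step 3: cell (1,1) = 23263/6000
Full grid after step 3:
  10517/2160 34171/7200 5041/1080
  27401/7200 23263/6000 6569/1800
  6467/2400 14893/6000 9563/3600
  1453/720 3709/1800 274/135

Answer: 23263/6000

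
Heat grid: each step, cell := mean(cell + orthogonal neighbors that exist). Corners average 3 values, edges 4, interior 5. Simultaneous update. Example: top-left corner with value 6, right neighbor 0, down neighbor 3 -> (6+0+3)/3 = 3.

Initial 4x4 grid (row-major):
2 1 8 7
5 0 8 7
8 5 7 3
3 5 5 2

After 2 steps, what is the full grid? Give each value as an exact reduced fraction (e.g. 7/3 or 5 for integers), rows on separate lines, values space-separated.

After step 1:
  8/3 11/4 6 22/3
  15/4 19/5 6 25/4
  21/4 5 28/5 19/4
  16/3 9/2 19/4 10/3
After step 2:
  55/18 913/240 265/48 235/36
  58/15 213/50 553/100 73/12
  29/6 483/100 261/50 299/60
  181/36 235/48 1091/240 77/18

Answer: 55/18 913/240 265/48 235/36
58/15 213/50 553/100 73/12
29/6 483/100 261/50 299/60
181/36 235/48 1091/240 77/18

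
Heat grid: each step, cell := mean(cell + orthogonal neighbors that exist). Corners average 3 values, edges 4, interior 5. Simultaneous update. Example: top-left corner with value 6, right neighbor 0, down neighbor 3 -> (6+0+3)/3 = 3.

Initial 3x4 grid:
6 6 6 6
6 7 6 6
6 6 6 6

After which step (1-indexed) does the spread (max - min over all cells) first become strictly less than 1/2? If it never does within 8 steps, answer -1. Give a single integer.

Step 1: max=25/4, min=6, spread=1/4
  -> spread < 1/2 first at step 1
Step 2: max=623/100, min=6, spread=23/100
Step 3: max=29611/4800, min=2413/400, spread=131/960
Step 4: max=265751/43200, min=43591/7200, spread=841/8640
Step 5: max=106222051/17280000, min=8733373/1440000, spread=56863/691200
Step 6: max=954654341/155520000, min=78749543/12960000, spread=386393/6220800
Step 7: max=381641723131/62208000000, min=31524358813/5184000000, spread=26795339/497664000
Step 8: max=22878695714129/3732480000000, min=1893326149667/311040000000, spread=254051069/5971968000

Answer: 1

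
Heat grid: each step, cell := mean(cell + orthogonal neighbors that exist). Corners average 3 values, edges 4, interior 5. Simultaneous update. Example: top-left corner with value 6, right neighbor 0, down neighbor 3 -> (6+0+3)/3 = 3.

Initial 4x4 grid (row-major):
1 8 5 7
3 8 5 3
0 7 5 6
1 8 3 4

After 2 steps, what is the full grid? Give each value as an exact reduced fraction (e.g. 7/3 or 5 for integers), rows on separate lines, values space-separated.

Answer: 25/6 439/80 439/80 11/2
319/80 51/10 281/50 399/80
287/80 49/10 51/10 1157/240
7/2 367/80 1157/240 83/18

Derivation:
After step 1:
  4 11/2 25/4 5
  3 31/5 26/5 21/4
  11/4 28/5 26/5 9/2
  3 19/4 5 13/3
After step 2:
  25/6 439/80 439/80 11/2
  319/80 51/10 281/50 399/80
  287/80 49/10 51/10 1157/240
  7/2 367/80 1157/240 83/18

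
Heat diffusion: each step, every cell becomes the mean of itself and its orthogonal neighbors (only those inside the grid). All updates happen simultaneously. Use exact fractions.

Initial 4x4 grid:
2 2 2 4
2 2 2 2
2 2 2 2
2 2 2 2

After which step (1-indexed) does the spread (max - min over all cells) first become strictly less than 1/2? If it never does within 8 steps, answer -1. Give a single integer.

Answer: 3

Derivation:
Step 1: max=8/3, min=2, spread=2/3
Step 2: max=23/9, min=2, spread=5/9
Step 3: max=257/108, min=2, spread=41/108
  -> spread < 1/2 first at step 3
Step 4: max=7523/3240, min=2, spread=1043/3240
Step 5: max=219953/97200, min=2, spread=25553/97200
Step 6: max=6503459/2916000, min=18079/9000, spread=645863/2916000
Step 7: max=192601691/87480000, min=120971/60000, spread=16225973/87480000
Step 8: max=5726277983/2624400000, min=54701/27000, spread=409340783/2624400000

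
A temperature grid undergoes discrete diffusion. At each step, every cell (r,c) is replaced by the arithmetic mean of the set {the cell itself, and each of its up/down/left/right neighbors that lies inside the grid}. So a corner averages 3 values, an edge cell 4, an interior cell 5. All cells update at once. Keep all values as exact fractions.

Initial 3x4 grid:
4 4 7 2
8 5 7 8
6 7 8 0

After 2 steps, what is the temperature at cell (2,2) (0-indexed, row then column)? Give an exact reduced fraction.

Step 1: cell (2,2) = 11/2
Step 2: cell (2,2) = 73/12
Full grid after step 2:
  193/36 323/60 17/3 179/36
  1457/240 609/100 559/100 89/16
  77/12 63/10 73/12 181/36

Answer: 73/12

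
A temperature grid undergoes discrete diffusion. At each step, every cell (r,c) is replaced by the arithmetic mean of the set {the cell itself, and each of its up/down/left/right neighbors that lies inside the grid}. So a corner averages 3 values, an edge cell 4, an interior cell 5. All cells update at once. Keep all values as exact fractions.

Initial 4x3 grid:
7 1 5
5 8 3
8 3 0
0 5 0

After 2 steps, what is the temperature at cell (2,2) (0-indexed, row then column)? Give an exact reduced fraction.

Answer: 359/120

Derivation:
Step 1: cell (2,2) = 3/2
Step 2: cell (2,2) = 359/120
Full grid after step 2:
  199/36 199/48 49/12
  29/6 501/100 25/8
  151/30 163/50 359/120
  31/9 16/5 31/18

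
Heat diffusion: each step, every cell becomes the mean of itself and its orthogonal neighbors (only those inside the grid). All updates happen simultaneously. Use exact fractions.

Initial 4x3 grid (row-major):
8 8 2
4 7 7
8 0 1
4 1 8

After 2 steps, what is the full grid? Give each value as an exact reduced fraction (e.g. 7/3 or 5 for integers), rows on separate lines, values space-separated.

Answer: 59/9 1427/240 97/18
1357/240 517/100 1147/240
1109/240 397/100 899/240
139/36 859/240 127/36

Derivation:
After step 1:
  20/3 25/4 17/3
  27/4 26/5 17/4
  4 17/5 4
  13/3 13/4 10/3
After step 2:
  59/9 1427/240 97/18
  1357/240 517/100 1147/240
  1109/240 397/100 899/240
  139/36 859/240 127/36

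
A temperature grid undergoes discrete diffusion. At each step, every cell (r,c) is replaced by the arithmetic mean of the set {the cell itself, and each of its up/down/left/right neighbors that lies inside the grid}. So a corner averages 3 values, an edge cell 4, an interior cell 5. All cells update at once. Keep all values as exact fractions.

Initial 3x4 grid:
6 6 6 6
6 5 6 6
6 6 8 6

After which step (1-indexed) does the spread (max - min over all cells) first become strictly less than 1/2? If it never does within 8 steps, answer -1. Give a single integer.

Answer: 3

Derivation:
Step 1: max=20/3, min=23/4, spread=11/12
Step 2: max=1537/240, min=35/6, spread=137/240
Step 3: max=13687/2160, min=2113/360, spread=1009/2160
  -> spread < 1/2 first at step 3
Step 4: max=81089/12960, min=50981/8640, spread=1847/5184
Step 5: max=1208341/194400, min=3074137/518400, spread=444317/1555200
Step 6: max=144172117/23328000, min=185291711/31104000, spread=4162667/18662400
Step 7: max=8616724583/1399680000, min=11156084509/1866240000, spread=199728961/1119744000
Step 8: max=515381791057/83980800000, min=671319515351/111974400000, spread=1902744727/13436928000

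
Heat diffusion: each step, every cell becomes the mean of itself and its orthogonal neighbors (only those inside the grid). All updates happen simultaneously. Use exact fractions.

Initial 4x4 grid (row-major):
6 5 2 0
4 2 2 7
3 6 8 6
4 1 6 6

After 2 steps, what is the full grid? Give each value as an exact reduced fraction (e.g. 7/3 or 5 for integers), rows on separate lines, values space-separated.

Answer: 25/6 37/10 33/10 3
21/5 39/10 98/25 177/40
11/3 219/50 129/25 221/40
67/18 97/24 211/40 6

Derivation:
After step 1:
  5 15/4 9/4 3
  15/4 19/5 21/5 15/4
  17/4 4 28/5 27/4
  8/3 17/4 21/4 6
After step 2:
  25/6 37/10 33/10 3
  21/5 39/10 98/25 177/40
  11/3 219/50 129/25 221/40
  67/18 97/24 211/40 6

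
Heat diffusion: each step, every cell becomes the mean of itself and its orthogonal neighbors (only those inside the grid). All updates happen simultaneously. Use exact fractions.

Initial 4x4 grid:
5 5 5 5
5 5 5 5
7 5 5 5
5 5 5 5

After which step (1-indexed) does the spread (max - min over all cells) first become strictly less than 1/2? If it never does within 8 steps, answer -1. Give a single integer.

Step 1: max=17/3, min=5, spread=2/3
Step 2: max=331/60, min=5, spread=31/60
Step 3: max=2911/540, min=5, spread=211/540
  -> spread < 1/2 first at step 3
Step 4: max=286843/54000, min=5, spread=16843/54000
Step 5: max=2568643/486000, min=22579/4500, spread=130111/486000
Step 6: max=76542367/14580000, min=1357159/270000, spread=3255781/14580000
Step 7: max=2287353691/437400000, min=1361107/270000, spread=82360351/437400000
Step 8: max=68361316891/13122000000, min=245506441/48600000, spread=2074577821/13122000000

Answer: 3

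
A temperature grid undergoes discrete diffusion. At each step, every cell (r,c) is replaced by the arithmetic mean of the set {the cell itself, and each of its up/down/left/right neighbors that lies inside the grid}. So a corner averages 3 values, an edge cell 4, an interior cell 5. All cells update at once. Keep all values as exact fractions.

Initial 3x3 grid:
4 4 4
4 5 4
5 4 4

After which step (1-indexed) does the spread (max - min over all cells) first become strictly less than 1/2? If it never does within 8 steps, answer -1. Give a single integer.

Step 1: max=9/2, min=4, spread=1/2
Step 2: max=40/9, min=329/80, spread=239/720
  -> spread < 1/2 first at step 2
Step 3: max=31127/7200, min=1487/360, spread=1387/7200
Step 4: max=140041/32400, min=90469/21600, spread=347/2592
Step 5: max=8330477/1944000, min=5431943/1296000, spread=2921/31104
Step 6: max=498986269/116640000, min=327530221/77760000, spread=24611/373248
Step 7: max=29845287593/6998400000, min=19680890687/4665600000, spread=207329/4478976
Step 8: max=1788460475521/419904000000, min=1183209926389/279936000000, spread=1746635/53747712

Answer: 2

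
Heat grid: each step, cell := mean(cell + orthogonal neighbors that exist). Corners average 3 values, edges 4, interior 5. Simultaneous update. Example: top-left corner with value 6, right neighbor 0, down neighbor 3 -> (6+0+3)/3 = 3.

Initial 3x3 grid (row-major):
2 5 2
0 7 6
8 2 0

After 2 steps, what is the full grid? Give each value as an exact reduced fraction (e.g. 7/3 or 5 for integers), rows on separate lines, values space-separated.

Answer: 127/36 11/3 145/36
167/48 81/20 59/16
71/18 57/16 32/9

Derivation:
After step 1:
  7/3 4 13/3
  17/4 4 15/4
  10/3 17/4 8/3
After step 2:
  127/36 11/3 145/36
  167/48 81/20 59/16
  71/18 57/16 32/9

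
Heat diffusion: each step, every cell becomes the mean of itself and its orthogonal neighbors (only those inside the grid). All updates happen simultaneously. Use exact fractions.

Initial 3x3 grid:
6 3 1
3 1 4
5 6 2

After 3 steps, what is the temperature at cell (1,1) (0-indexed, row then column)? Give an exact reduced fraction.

Answer: 1286/375

Derivation:
Step 1: cell (1,1) = 17/5
Step 2: cell (1,1) = 77/25
Step 3: cell (1,1) = 1286/375
Full grid after step 3:
  1279/360 44123/14400 6259/2160
  52223/14400 1286/375 5281/1800
  8509/2160 25399/7200 403/120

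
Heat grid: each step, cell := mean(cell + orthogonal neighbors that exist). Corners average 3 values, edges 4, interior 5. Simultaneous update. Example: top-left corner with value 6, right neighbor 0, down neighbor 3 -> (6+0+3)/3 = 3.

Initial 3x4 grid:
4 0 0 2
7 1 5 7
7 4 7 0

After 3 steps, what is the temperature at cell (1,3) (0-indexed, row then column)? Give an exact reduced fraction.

Step 1: cell (1,3) = 7/2
Step 2: cell (1,3) = 91/24
Step 3: cell (1,3) = 25069/7200
Full grid after step 3:
  7339/2160 5341/1800 3329/1200 217/72
  59303/14400 11081/3000 21127/6000 25069/7200
  1699/360 10613/2400 29299/7200 1757/432

Answer: 25069/7200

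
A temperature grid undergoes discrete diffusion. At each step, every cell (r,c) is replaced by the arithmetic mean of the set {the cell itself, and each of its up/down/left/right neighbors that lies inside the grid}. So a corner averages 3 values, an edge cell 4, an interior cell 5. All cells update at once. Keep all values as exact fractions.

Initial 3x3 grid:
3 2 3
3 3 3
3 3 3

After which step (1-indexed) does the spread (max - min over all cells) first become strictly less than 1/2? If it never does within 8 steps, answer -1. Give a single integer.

Step 1: max=3, min=8/3, spread=1/3
  -> spread < 1/2 first at step 1
Step 2: max=3, min=653/240, spread=67/240
Step 3: max=593/200, min=6043/2160, spread=1807/10800
Step 4: max=15839/5400, min=2434037/864000, spread=33401/288000
Step 5: max=1576609/540000, min=22098067/7776000, spread=3025513/38880000
Step 6: max=83644051/28800000, min=8866273133/3110400000, spread=53531/995328
Step 7: max=22536883949/7776000000, min=533839074151/186624000000, spread=450953/11943936
Step 8: max=2698351389481/933120000000, min=32083416439397/11197440000000, spread=3799043/143327232

Answer: 1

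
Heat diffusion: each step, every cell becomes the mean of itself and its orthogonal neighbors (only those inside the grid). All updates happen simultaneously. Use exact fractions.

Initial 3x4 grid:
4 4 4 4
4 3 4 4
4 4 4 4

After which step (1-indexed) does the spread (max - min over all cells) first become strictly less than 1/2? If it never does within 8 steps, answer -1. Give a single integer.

Step 1: max=4, min=15/4, spread=1/4
  -> spread < 1/2 first at step 1
Step 2: max=4, min=377/100, spread=23/100
Step 3: max=1587/400, min=18389/4800, spread=131/960
Step 4: max=28409/7200, min=166249/43200, spread=841/8640
Step 5: max=5666627/1440000, min=66577949/17280000, spread=56863/691200
Step 6: max=50850457/12960000, min=600545659/155520000, spread=386393/6220800
Step 7: max=20315641187/5184000000, min=240438276869/62208000000, spread=26795339/497664000
Step 8: max=1217073850333/311040000000, min=14446104285871/3732480000000, spread=254051069/5971968000

Answer: 1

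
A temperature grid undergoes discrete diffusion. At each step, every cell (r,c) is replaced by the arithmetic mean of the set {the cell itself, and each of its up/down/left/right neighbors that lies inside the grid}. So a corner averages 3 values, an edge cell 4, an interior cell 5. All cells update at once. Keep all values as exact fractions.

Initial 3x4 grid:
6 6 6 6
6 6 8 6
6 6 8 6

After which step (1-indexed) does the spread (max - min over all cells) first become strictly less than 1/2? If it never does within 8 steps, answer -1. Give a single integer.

Answer: 4

Derivation:
Step 1: max=7, min=6, spread=1
Step 2: max=809/120, min=6, spread=89/120
Step 3: max=898/135, min=733/120, spread=587/1080
Step 4: max=428617/64800, min=7393/1200, spread=5879/12960
  -> spread < 1/2 first at step 4
Step 5: max=25525553/3888000, min=20974/3375, spread=272701/777600
Step 6: max=1524135967/233280000, min=40489247/6480000, spread=2660923/9331200
Step 7: max=91039329053/13996800000, min=271214797/43200000, spread=126629393/559872000
Step 8: max=5444463199927/839808000000, min=146958183307/23328000000, spread=1231748807/6718464000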